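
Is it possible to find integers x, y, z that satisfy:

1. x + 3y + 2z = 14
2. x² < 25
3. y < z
Yes

Take x = 0, y = 2, z = 4. Substituting into each constraint:
  (1) 0 + 3(2) + 2(4) = 14 ✓
  (2) x² = (0)² = 0, and 0 < 25 ✓
  (3) 2 < 4 ✓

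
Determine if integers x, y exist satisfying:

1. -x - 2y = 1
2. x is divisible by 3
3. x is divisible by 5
Yes

Take x = 15, y = -8. Substituting into each constraint:
  (1) (-15) - 2(-8) = 1 ✓
  (2) 15 = 3 × 5, remainder 0 ✓
  (3) 15 = 5 × 3, remainder 0 ✓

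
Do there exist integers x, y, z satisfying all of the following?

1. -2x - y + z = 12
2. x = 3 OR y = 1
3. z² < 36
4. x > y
Yes

Take x = 3, y = -19, z = -1. Substituting into each constraint:
  (1) -2(3) + 19 + (-1) = 12 ✓
  (2) x = 3, target 3 ✓ (first branch holds)
  (3) z² = (-1)² = 1, and 1 < 36 ✓
  (4) 3 > -19 ✓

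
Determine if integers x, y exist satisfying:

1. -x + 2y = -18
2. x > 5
Yes

Take x = 18, y = 0. Substituting into each constraint:
  (1) (-18) + 2(0) = -18 ✓
  (2) 18 > 5 ✓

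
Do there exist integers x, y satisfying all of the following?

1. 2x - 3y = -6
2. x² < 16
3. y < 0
No

The full constraint system is jointly infeasible over the integers. Each constraint and what it forces:

  - 2x - 3y = -6: is a linear equation tying the variables together
  - x² < 16: restricts x to |x| ≤ 3
  - y < 0: bounds one variable relative to a constant

Range argument: with x ∈ [-3, 3], y ∈ [−∞, -1], the left side of the equation is at least -3, but the right side is -6 < -3. No integer solution exists.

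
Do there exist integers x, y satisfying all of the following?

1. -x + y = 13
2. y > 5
Yes

Take x = 0, y = 13. Substituting into each constraint:
  (1) 0 + 13 = 13 ✓
  (2) 13 > 5 ✓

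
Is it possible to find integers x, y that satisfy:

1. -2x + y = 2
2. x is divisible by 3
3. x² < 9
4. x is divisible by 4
Yes

Take x = 0, y = 2. Substituting into each constraint:
  (1) -2(0) + 2 = 2 ✓
  (2) 0 = 3 × 0, remainder 0 ✓
  (3) x² = (0)² = 0, and 0 < 9 ✓
  (4) 0 = 4 × 0, remainder 0 ✓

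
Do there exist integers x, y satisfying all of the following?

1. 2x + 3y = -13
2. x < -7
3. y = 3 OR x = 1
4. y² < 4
No

A contradictory subset is {x < -7, y = 3 OR x = 1, y² < 4}. No integer assignment can satisfy these jointly:

  - x < -7: bounds one variable relative to a constant
  - y = 3 OR x = 1: forces a choice: either y = 3 or x = 1
  - y² < 4: restricts y to |y| ≤ 1

Split on the disjunction (y = 3 OR x = 1):
  • If y = 3: this contradicts y² < 4, which requires |y| ≤ 1.
  • If x = 1: this contradicts the bound x ≤ -8.
Both branches are infeasible, so the system has no integer solution.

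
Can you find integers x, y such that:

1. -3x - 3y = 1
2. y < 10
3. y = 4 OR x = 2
No

Even the single constraint (-3x - 3y = 1) is infeasible over the integers.

  - -3x - 3y = 1: every term on the left is divisible by 3, so the LHS ≡ 0 (mod 3), but the RHS 1 is not — no integer solution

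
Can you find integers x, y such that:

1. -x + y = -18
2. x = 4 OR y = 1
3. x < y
No

A contradictory subset is {-x + y = -18, x < y}. No integer assignment can satisfy these jointly:

  - -x + y = -18: is a linear equation tying the variables together
  - x < y: bounds one variable relative to another variable

From the equation, x − y = 18, i.e. y − x = -18; but y > x requires y − x ≥ 1. Contradiction.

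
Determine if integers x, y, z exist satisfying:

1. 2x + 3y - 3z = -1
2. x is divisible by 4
Yes

Take x = 4, y = -2, z = 1. Substituting into each constraint:
  (1) 2(4) + 3(-2) - 3(1) = -1 ✓
  (2) 4 = 4 × 1, remainder 0 ✓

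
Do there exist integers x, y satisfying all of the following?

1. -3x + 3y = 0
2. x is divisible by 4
Yes

Take x = 0, y = 0. Substituting into each constraint:
  (1) -3(0) + 3(0) = 0 ✓
  (2) 0 = 4 × 0, remainder 0 ✓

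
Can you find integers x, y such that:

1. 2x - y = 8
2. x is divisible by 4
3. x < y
Yes

Take x = 12, y = 16. Substituting into each constraint:
  (1) 2(12) + (-16) = 8 ✓
  (2) 12 = 4 × 3, remainder 0 ✓
  (3) 12 < 16 ✓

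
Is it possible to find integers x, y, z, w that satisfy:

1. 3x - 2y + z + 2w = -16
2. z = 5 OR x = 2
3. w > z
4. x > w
Yes

Take x = 2, y = 12, z = 0, w = 1. Substituting into each constraint:
  (1) 3(2) - 2(12) + 0 + 2(1) = -16 ✓
  (2) x = 2, target 2 ✓ (second branch holds)
  (3) 1 > 0 ✓
  (4) 2 > 1 ✓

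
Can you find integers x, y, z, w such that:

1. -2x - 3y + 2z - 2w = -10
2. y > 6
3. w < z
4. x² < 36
Yes

Take x = 0, y = 8, z = 0, w = -7. Substituting into each constraint:
  (1) -2(0) - 3(8) + 2(0) - 2(-7) = -10 ✓
  (2) 8 > 6 ✓
  (3) -7 < 0 ✓
  (4) x² = (0)² = 0, and 0 < 36 ✓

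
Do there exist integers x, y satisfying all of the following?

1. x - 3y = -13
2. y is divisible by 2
Yes

Take x = -13, y = 0. Substituting into each constraint:
  (1) (-13) - 3(0) = -13 ✓
  (2) 0 = 2 × 0, remainder 0 ✓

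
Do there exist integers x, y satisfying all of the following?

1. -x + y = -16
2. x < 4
Yes

Take x = 3, y = -13. Substituting into each constraint:
  (1) (-3) + (-13) = -16 ✓
  (2) 3 < 4 ✓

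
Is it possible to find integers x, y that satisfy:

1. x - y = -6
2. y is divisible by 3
Yes

Take x = -6, y = 0. Substituting into each constraint:
  (1) (-6) + 0 = -6 ✓
  (2) 0 = 3 × 0, remainder 0 ✓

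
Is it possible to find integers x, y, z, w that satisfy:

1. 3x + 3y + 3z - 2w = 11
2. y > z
Yes

Take x = 6, y = 0, z = -1, w = 2. Substituting into each constraint:
  (1) 3(6) + 3(0) + 3(-1) - 2(2) = 11 ✓
  (2) 0 > -1 ✓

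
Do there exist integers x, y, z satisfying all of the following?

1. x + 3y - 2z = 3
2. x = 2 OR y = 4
Yes

Take x = 2, y = -1, z = -2. Substituting into each constraint:
  (1) 2 + 3(-1) - 2(-2) = 3 ✓
  (2) x = 2, target 2 ✓ (first branch holds)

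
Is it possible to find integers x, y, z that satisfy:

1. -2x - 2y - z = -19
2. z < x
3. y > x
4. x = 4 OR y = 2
Yes

Take x = 4, y = 5, z = 1. Substituting into each constraint:
  (1) -2(4) - 2(5) + (-1) = -19 ✓
  (2) 1 < 4 ✓
  (3) 5 > 4 ✓
  (4) x = 4, target 4 ✓ (first branch holds)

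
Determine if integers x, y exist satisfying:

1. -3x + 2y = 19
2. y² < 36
Yes

Take x = -7, y = -1. Substituting into each constraint:
  (1) -3(-7) + 2(-1) = 19 ✓
  (2) y² = (-1)² = 1, and 1 < 36 ✓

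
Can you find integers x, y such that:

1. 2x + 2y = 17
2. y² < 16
No

Even the single constraint (2x + 2y = 17) is infeasible over the integers.

  - 2x + 2y = 17: every term on the left is divisible by 2, so the LHS ≡ 0 (mod 2), but the RHS 17 is not — no integer solution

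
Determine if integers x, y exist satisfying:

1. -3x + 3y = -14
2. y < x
No

Even the single constraint (-3x + 3y = -14) is infeasible over the integers.

  - -3x + 3y = -14: every term on the left is divisible by 3, so the LHS ≡ 0 (mod 3), but the RHS -14 is not — no integer solution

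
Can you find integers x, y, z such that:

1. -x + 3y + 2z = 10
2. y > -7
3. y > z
Yes

Take x = -12, y = 0, z = -1. Substituting into each constraint:
  (1) 12 + 3(0) + 2(-1) = 10 ✓
  (2) 0 > -7 ✓
  (3) 0 > -1 ✓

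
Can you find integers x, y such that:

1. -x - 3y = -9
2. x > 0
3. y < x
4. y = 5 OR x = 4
No

A contradictory subset is {-x - 3y = -9, y < x, y = 5 OR x = 4}. No integer assignment can satisfy these jointly:

  - -x - 3y = -9: is a linear equation tying the variables together
  - y < x: bounds one variable relative to another variable
  - y = 5 OR x = 4: forces a choice: either y = 5 or x = 4

Split on the disjunction (y = 5 OR x = 4):
  • If y = 5: the equation forces x = -6, giving (y, x) = (5, -6), which violates x > y.
  • If x = 4: with x = 4, every remaining term of the linear equation is divisible by 3, so the left side is ≡ 0 (mod 3); but the right side -5 ≡ 1 (mod 3). No integers can satisfy it.
Both branches are infeasible, so the system has no integer solution.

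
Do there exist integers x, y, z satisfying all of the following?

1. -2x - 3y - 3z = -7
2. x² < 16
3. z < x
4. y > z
Yes

Take x = -1, y = 5, z = -2. Substituting into each constraint:
  (1) -2(-1) - 3(5) - 3(-2) = -7 ✓
  (2) x² = (-1)² = 1, and 1 < 16 ✓
  (3) -2 < -1 ✓
  (4) 5 > -2 ✓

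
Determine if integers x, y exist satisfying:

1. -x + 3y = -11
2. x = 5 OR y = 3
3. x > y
Yes

Take x = 20, y = 3. Substituting into each constraint:
  (1) (-20) + 3(3) = -11 ✓
  (2) y = 3, target 3 ✓ (second branch holds)
  (3) 20 > 3 ✓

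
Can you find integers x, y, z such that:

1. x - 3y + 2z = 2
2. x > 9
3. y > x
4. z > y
Yes

Take x = 10, y = 12, z = 14. Substituting into each constraint:
  (1) 10 - 3(12) + 2(14) = 2 ✓
  (2) 10 > 9 ✓
  (3) 12 > 10 ✓
  (4) 14 > 12 ✓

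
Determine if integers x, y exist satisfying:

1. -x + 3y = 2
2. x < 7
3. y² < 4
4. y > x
Yes

Take x = -2, y = 0. Substituting into each constraint:
  (1) 2 + 3(0) = 2 ✓
  (2) -2 < 7 ✓
  (3) y² = (0)² = 0, and 0 < 4 ✓
  (4) 0 > -2 ✓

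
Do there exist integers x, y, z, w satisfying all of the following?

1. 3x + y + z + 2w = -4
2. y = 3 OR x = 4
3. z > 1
Yes

Take x = 4, y = 4, z = 2, w = -11. Substituting into each constraint:
  (1) 3(4) + 4 + 2 + 2(-11) = -4 ✓
  (2) x = 4, target 4 ✓ (second branch holds)
  (3) 2 > 1 ✓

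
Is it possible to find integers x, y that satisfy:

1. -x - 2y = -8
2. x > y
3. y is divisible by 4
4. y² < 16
Yes

Take x = 8, y = 0. Substituting into each constraint:
  (1) (-8) - 2(0) = -8 ✓
  (2) 8 > 0 ✓
  (3) 0 = 4 × 0, remainder 0 ✓
  (4) y² = (0)² = 0, and 0 < 16 ✓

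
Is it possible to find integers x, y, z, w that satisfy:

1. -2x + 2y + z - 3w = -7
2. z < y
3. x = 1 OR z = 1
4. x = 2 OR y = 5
Yes

Take x = 9, y = 5, z = 1, w = 0. Substituting into each constraint:
  (1) -2(9) + 2(5) + 1 - 3(0) = -7 ✓
  (2) 1 < 5 ✓
  (3) z = 1, target 1 ✓ (second branch holds)
  (4) y = 5, target 5 ✓ (second branch holds)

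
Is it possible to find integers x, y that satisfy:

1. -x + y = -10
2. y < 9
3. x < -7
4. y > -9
No

A contradictory subset is {-x + y = -10, x < -7, y > -9}. No integer assignment can satisfy these jointly:

  - -x + y = -10: is a linear equation tying the variables together
  - x < -7: bounds one variable relative to a constant
  - y > -9: bounds one variable relative to a constant

Range argument: with x ∈ [−∞, -8], y ∈ [-8, ∞], the left side of the equation is at least 0, but the right side is -10 < 0. No integer solution exists.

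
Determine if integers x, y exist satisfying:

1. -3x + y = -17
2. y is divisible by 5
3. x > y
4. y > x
No

A contradictory subset is {x > y, y > x}. No integer assignment can satisfy these jointly:

  - x > y: bounds one variable relative to another variable
  - y > x: bounds one variable relative to another variable

Direct contradiction: x > y and y > x cannot both hold.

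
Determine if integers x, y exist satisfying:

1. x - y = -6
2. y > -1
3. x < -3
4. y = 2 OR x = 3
Yes

Take x = -4, y = 2. Substituting into each constraint:
  (1) (-4) + (-2) = -6 ✓
  (2) 2 > -1 ✓
  (3) -4 < -3 ✓
  (4) y = 2, target 2 ✓ (first branch holds)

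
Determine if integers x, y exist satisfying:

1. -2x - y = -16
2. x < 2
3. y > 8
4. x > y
No

A contradictory subset is {-2x - y = -16, x < 2, x > y}. No integer assignment can satisfy these jointly:

  - -2x - y = -16: is a linear equation tying the variables together
  - x < 2: bounds one variable relative to a constant
  - x > y: bounds one variable relative to another variable

Propagating the comparison: y < x and x ≤ 1 give y ≤ 0. Range argument: with x ∈ [−∞, 1], y ∈ [−∞, 0], the left side of the equation is at least -2, but the right side is -16 < -2. No integer solution exists.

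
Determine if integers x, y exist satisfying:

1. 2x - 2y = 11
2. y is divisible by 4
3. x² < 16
No

Even the single constraint (2x - 2y = 11) is infeasible over the integers.

  - 2x - 2y = 11: every term on the left is divisible by 2, so the LHS ≡ 0 (mod 2), but the RHS 11 is not — no integer solution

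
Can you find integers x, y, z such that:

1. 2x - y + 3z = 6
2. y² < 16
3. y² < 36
Yes

Take x = 0, y = 0, z = 2. Substituting into each constraint:
  (1) 2(0) + 0 + 3(2) = 6 ✓
  (2) y² = (0)² = 0, and 0 < 16 ✓
  (3) y² = (0)² = 0, and 0 < 36 ✓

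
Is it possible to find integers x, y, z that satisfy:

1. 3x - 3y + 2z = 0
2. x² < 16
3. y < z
Yes

Take x = -1, y = -1, z = 0. Substituting into each constraint:
  (1) 3(-1) - 3(-1) + 2(0) = 0 ✓
  (2) x² = (-1)² = 1, and 1 < 16 ✓
  (3) -1 < 0 ✓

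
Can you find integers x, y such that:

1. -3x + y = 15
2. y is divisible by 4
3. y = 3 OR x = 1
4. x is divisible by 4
No

A contradictory subset is {y is divisible by 4, y = 3 OR x = 1, x is divisible by 4}. No integer assignment can satisfy these jointly:

  - y is divisible by 4: restricts y to multiples of 4
  - y = 3 OR x = 1: forces a choice: either y = 3 or x = 1
  - x is divisible by 4: restricts x to multiples of 4

Split on the disjunction (y = 3 OR x = 1):
  • If y = 3: this contradicts the divisibility constraint — 3 is not a multiple of 4.
  • If x = 1: this contradicts the divisibility constraint — 1 is not a multiple of 4.
Both branches are infeasible, so the system has no integer solution.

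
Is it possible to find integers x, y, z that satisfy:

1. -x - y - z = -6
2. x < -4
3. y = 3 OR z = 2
Yes

Take x = -5, y = 3, z = 8. Substituting into each constraint:
  (1) 5 + (-3) + (-8) = -6 ✓
  (2) -5 < -4 ✓
  (3) y = 3, target 3 ✓ (first branch holds)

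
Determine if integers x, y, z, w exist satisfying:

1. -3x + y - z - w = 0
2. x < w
Yes

Take x = -1, y = 0, z = 3, w = 0. Substituting into each constraint:
  (1) -3(-1) + 0 + (-3) + 0 = 0 ✓
  (2) -1 < 0 ✓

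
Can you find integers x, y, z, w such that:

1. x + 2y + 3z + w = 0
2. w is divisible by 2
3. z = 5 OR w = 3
Yes

Take x = -19, y = 0, z = 5, w = 4. Substituting into each constraint:
  (1) (-19) + 2(0) + 3(5) + 4 = 0 ✓
  (2) 4 = 2 × 2, remainder 0 ✓
  (3) z = 5, target 5 ✓ (first branch holds)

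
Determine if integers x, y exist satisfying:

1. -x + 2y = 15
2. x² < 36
Yes

Take x = 1, y = 8. Substituting into each constraint:
  (1) (-1) + 2(8) = 15 ✓
  (2) x² = (1)² = 1, and 1 < 36 ✓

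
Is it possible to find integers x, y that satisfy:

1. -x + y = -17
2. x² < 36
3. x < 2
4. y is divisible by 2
Yes

Take x = 1, y = -16. Substituting into each constraint:
  (1) (-1) + (-16) = -17 ✓
  (2) x² = (1)² = 1, and 1 < 36 ✓
  (3) 1 < 2 ✓
  (4) -16 = 2 × -8, remainder 0 ✓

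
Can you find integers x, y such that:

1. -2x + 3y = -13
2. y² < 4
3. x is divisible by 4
Yes

Take x = 8, y = 1. Substituting into each constraint:
  (1) -2(8) + 3(1) = -13 ✓
  (2) y² = (1)² = 1, and 1 < 4 ✓
  (3) 8 = 4 × 2, remainder 0 ✓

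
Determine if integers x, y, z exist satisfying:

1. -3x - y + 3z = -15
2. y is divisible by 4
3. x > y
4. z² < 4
Yes

Take x = 6, y = 0, z = 1. Substituting into each constraint:
  (1) -3(6) + 0 + 3(1) = -15 ✓
  (2) 0 = 4 × 0, remainder 0 ✓
  (3) 6 > 0 ✓
  (4) z² = (1)² = 1, and 1 < 4 ✓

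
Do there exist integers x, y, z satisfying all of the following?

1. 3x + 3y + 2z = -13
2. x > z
Yes

Take x = 2, y = -7, z = 1. Substituting into each constraint:
  (1) 3(2) + 3(-7) + 2(1) = -13 ✓
  (2) 2 > 1 ✓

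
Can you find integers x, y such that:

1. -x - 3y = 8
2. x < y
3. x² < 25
No

The full constraint system is jointly infeasible over the integers. Each constraint and what it forces:

  - -x - 3y = 8: is a linear equation tying the variables together
  - x < y: bounds one variable relative to another variable
  - x² < 25: restricts x to |x| ≤ 4

The bounds confine x to {-4, -3, -2, -1, 0, 1, 2, 3, 4}. For each value, substitute into the equation:
  • x = -4: the equation gives -3y = 4, so y would not be an integer.
  • x = -3: the equation gives -3y = 5, so y would not be an integer.
  • x = -2: the equation forces y = -2, but y > x fails since -2 ≤ -2.
  • x = -1: the equation gives -3y = 7, so y would not be an integer.
  • x = 0: the equation gives -3y = 8, so y would not be an integer.
  • x = 1: the equation forces y = -3, but y > x fails since -3 ≤ 1.
  • x = 2: the equation gives -3y = 10, so y would not be an integer.
  • x = 3: the equation gives -3y = 11, so y would not be an integer.
  • x = 4: the equation forces y = -4, but y > x fails since -4 ≤ 4.
Every case fails, so no integer solution exists.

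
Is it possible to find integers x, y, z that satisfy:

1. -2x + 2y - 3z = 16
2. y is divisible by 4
Yes

Take x = -8, y = 0, z = 0. Substituting into each constraint:
  (1) -2(-8) + 2(0) - 3(0) = 16 ✓
  (2) 0 = 4 × 0, remainder 0 ✓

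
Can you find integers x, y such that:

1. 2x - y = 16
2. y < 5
Yes

Take x = 0, y = -16. Substituting into each constraint:
  (1) 2(0) + 16 = 16 ✓
  (2) -16 < 5 ✓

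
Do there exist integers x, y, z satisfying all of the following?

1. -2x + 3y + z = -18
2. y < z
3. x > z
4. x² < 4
Yes

Take x = 0, y = -5, z = -3. Substituting into each constraint:
  (1) -2(0) + 3(-5) + (-3) = -18 ✓
  (2) -5 < -3 ✓
  (3) 0 > -3 ✓
  (4) x² = (0)² = 0, and 0 < 4 ✓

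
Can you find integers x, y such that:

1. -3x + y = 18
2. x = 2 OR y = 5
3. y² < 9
No

The full constraint system is jointly infeasible over the integers. Each constraint and what it forces:

  - -3x + y = 18: is a linear equation tying the variables together
  - x = 2 OR y = 5: forces a choice: either x = 2 or y = 5
  - y² < 9: restricts y to |y| ≤ 2

Split on the disjunction (x = 2 OR y = 5):
  • If x = 2: the equation forces y = 24, but y² < 9 requires |y| ≤ 2.
  • If y = 5: this contradicts y² < 9, which requires |y| ≤ 2.
Both branches are infeasible, so the system has no integer solution.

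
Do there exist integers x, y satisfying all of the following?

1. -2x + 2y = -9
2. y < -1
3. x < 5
No

Even the single constraint (-2x + 2y = -9) is infeasible over the integers.

  - -2x + 2y = -9: every term on the left is divisible by 2, so the LHS ≡ 0 (mod 2), but the RHS -9 is not — no integer solution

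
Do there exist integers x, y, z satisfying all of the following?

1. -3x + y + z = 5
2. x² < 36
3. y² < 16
Yes

Take x = 0, y = 0, z = 5. Substituting into each constraint:
  (1) -3(0) + 0 + 5 = 5 ✓
  (2) x² = (0)² = 0, and 0 < 36 ✓
  (3) y² = (0)² = 0, and 0 < 16 ✓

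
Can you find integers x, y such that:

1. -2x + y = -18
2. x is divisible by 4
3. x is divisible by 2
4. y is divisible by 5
Yes

Take x = 4, y = -10. Substituting into each constraint:
  (1) -2(4) + (-10) = -18 ✓
  (2) 4 = 4 × 1, remainder 0 ✓
  (3) 4 = 2 × 2, remainder 0 ✓
  (4) -10 = 5 × -2, remainder 0 ✓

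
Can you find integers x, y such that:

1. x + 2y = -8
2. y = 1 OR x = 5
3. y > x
Yes

Take x = -10, y = 1. Substituting into each constraint:
  (1) (-10) + 2(1) = -8 ✓
  (2) y = 1, target 1 ✓ (first branch holds)
  (3) 1 > -10 ✓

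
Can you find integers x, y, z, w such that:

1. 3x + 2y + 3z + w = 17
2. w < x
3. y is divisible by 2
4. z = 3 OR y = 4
Yes

Take x = 1, y = 4, z = 2, w = 0. Substituting into each constraint:
  (1) 3(1) + 2(4) + 3(2) + 0 = 17 ✓
  (2) 0 < 1 ✓
  (3) 4 = 2 × 2, remainder 0 ✓
  (4) y = 4, target 4 ✓ (second branch holds)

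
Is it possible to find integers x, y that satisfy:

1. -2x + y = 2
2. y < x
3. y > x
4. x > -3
No

A contradictory subset is {y < x, y > x}. No integer assignment can satisfy these jointly:

  - y < x: bounds one variable relative to another variable
  - y > x: bounds one variable relative to another variable

Direct contradiction: x > y and y > x cannot both hold.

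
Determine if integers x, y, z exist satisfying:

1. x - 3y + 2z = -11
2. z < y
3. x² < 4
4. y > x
Yes

Take x = 0, y = 9, z = 8. Substituting into each constraint:
  (1) 0 - 3(9) + 2(8) = -11 ✓
  (2) 8 < 9 ✓
  (3) x² = (0)² = 0, and 0 < 4 ✓
  (4) 9 > 0 ✓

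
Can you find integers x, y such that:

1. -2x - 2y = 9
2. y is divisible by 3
No

Even the single constraint (-2x - 2y = 9) is infeasible over the integers.

  - -2x - 2y = 9: every term on the left is divisible by 2, so the LHS ≡ 0 (mod 2), but the RHS 9 is not — no integer solution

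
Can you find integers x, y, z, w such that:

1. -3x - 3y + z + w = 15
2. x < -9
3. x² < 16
No

A contradictory subset is {x < -9, x² < 16}. No integer assignment can satisfy these jointly:

  - x < -9: bounds one variable relative to a constant
  - x² < 16: restricts x to |x| ≤ 3

Direct contradiction: the bounds on x require x ≥ -3 and x ≤ -10 simultaneously, which is empty.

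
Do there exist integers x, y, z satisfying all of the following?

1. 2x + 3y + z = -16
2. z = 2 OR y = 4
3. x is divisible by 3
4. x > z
Yes

Take x = 0, y = 4, z = -28. Substituting into each constraint:
  (1) 2(0) + 3(4) + (-28) = -16 ✓
  (2) y = 4, target 4 ✓ (second branch holds)
  (3) 0 = 3 × 0, remainder 0 ✓
  (4) 0 > -28 ✓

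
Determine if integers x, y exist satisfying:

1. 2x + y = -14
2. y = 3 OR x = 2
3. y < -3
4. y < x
Yes

Take x = 2, y = -18. Substituting into each constraint:
  (1) 2(2) + (-18) = -14 ✓
  (2) x = 2, target 2 ✓ (second branch holds)
  (3) -18 < -3 ✓
  (4) -18 < 2 ✓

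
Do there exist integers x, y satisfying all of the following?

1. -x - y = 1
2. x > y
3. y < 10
Yes

Take x = 0, y = -1. Substituting into each constraint:
  (1) 0 + 1 = 1 ✓
  (2) 0 > -1 ✓
  (3) -1 < 10 ✓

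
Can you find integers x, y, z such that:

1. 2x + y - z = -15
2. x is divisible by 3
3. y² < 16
Yes

Take x = 0, y = 0, z = 15. Substituting into each constraint:
  (1) 2(0) + 0 + (-15) = -15 ✓
  (2) 0 = 3 × 0, remainder 0 ✓
  (3) y² = (0)² = 0, and 0 < 16 ✓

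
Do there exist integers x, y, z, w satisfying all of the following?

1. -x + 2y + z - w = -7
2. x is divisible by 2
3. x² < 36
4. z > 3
Yes

Take x = 0, y = 0, z = 4, w = 11. Substituting into each constraint:
  (1) 0 + 2(0) + 4 + (-11) = -7 ✓
  (2) 0 = 2 × 0, remainder 0 ✓
  (3) x² = (0)² = 0, and 0 < 36 ✓
  (4) 4 > 3 ✓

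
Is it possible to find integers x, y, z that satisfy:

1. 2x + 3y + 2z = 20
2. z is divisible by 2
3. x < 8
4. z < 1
Yes

Take x = 0, y = 8, z = -2. Substituting into each constraint:
  (1) 2(0) + 3(8) + 2(-2) = 20 ✓
  (2) -2 = 2 × -1, remainder 0 ✓
  (3) 0 < 8 ✓
  (4) -2 < 1 ✓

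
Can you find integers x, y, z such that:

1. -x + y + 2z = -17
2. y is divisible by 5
Yes

Take x = 1, y = 0, z = -8. Substituting into each constraint:
  (1) (-1) + 0 + 2(-8) = -17 ✓
  (2) 0 = 5 × 0, remainder 0 ✓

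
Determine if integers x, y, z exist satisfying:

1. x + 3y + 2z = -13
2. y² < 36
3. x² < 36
Yes

Take x = 0, y = -5, z = 1. Substituting into each constraint:
  (1) 0 + 3(-5) + 2(1) = -13 ✓
  (2) y² = (-5)² = 25, and 25 < 36 ✓
  (3) x² = (0)² = 0, and 0 < 36 ✓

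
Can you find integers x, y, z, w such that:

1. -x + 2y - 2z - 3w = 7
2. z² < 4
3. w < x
Yes

Take x = 1, y = 4, z = 0, w = 0. Substituting into each constraint:
  (1) (-1) + 2(4) - 2(0) - 3(0) = 7 ✓
  (2) z² = (0)² = 0, and 0 < 4 ✓
  (3) 0 < 1 ✓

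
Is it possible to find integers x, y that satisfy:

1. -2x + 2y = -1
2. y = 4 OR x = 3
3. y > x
No

Even the single constraint (-2x + 2y = -1) is infeasible over the integers.

  - -2x + 2y = -1: every term on the left is divisible by 2, so the LHS ≡ 0 (mod 2), but the RHS -1 is not — no integer solution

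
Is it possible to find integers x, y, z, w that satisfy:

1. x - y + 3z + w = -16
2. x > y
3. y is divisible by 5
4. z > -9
Yes

Take x = 2, y = 0, z = -6, w = 0. Substituting into each constraint:
  (1) 2 + 0 + 3(-6) + 0 = -16 ✓
  (2) 2 > 0 ✓
  (3) 0 = 5 × 0, remainder 0 ✓
  (4) -6 > -9 ✓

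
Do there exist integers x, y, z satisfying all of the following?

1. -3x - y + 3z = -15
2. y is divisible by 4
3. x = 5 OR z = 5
Yes

Take x = 2, y = 24, z = 5. Substituting into each constraint:
  (1) -3(2) + (-24) + 3(5) = -15 ✓
  (2) 24 = 4 × 6, remainder 0 ✓
  (3) z = 5, target 5 ✓ (second branch holds)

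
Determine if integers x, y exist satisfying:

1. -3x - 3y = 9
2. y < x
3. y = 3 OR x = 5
Yes

Take x = 5, y = -8. Substituting into each constraint:
  (1) -3(5) - 3(-8) = 9 ✓
  (2) -8 < 5 ✓
  (3) x = 5, target 5 ✓ (second branch holds)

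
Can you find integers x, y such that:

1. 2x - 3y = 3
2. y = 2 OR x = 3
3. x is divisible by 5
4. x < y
No

A contradictory subset is {2x - 3y = 3, y = 2 OR x = 3, x < y}. No integer assignment can satisfy these jointly:

  - 2x - 3y = 3: is a linear equation tying the variables together
  - y = 2 OR x = 3: forces a choice: either y = 2 or x = 3
  - x < y: bounds one variable relative to another variable

Split on the disjunction (y = 2 OR x = 3):
  • If y = 2: with y = 2, every remaining term of the linear equation is divisible by 2, so the left side is ≡ 0 (mod 2); but the right side 9 ≡ 1 (mod 2). No integers can satisfy it.
  • If x = 3: the equation forces y = 1, giving (x, y) = (3, 1), which violates y > x.
Both branches are infeasible, so the system has no integer solution.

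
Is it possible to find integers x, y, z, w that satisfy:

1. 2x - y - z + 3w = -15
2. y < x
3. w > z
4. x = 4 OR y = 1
Yes

Take x = 2, y = 1, z = -12, w = -10. Substituting into each constraint:
  (1) 2(2) + (-1) + 12 + 3(-10) = -15 ✓
  (2) 1 < 2 ✓
  (3) -10 > -12 ✓
  (4) y = 1, target 1 ✓ (second branch holds)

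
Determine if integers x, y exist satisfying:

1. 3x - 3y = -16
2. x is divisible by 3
No

Even the single constraint (3x - 3y = -16) is infeasible over the integers.

  - 3x - 3y = -16: every term on the left is divisible by 3, so the LHS ≡ 0 (mod 3), but the RHS -16 is not — no integer solution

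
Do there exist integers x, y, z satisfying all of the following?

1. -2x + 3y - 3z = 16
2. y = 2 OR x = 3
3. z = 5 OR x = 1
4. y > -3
Yes

Take x = 1, y = 2, z = -4. Substituting into each constraint:
  (1) -2(1) + 3(2) - 3(-4) = 16 ✓
  (2) y = 2, target 2 ✓ (first branch holds)
  (3) x = 1, target 1 ✓ (second branch holds)
  (4) 2 > -3 ✓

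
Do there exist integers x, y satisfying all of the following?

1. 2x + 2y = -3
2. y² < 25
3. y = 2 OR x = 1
No

Even the single constraint (2x + 2y = -3) is infeasible over the integers.

  - 2x + 2y = -3: every term on the left is divisible by 2, so the LHS ≡ 0 (mod 2), but the RHS -3 is not — no integer solution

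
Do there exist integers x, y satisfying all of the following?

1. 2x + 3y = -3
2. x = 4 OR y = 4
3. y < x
No

The full constraint system is jointly infeasible over the integers. Each constraint and what it forces:

  - 2x + 3y = -3: is a linear equation tying the variables together
  - x = 4 OR y = 4: forces a choice: either x = 4 or y = 4
  - y < x: bounds one variable relative to another variable

Split on the disjunction (x = 4 OR y = 4):
  • If x = 4: with x = 4, every remaining term of the linear equation is divisible by 3, so the left side is ≡ 0 (mod 3); but the right side -11 ≡ 1 (mod 3). No integers can satisfy it.
  • If y = 4: with y = 4, every remaining term of the linear equation is divisible by 2, so the left side is ≡ 0 (mod 2); but the right side -15 ≡ 1 (mod 2). No integers can satisfy it.
Both branches are infeasible, so the system has no integer solution.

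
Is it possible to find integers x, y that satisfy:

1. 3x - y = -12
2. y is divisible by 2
Yes

Take x = -4, y = 0. Substituting into each constraint:
  (1) 3(-4) + 0 = -12 ✓
  (2) 0 = 2 × 0, remainder 0 ✓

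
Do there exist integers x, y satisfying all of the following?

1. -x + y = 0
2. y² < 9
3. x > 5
No

The full constraint system is jointly infeasible over the integers. Each constraint and what it forces:

  - -x + y = 0: is a linear equation tying the variables together
  - y² < 9: restricts y to |y| ≤ 2
  - x > 5: bounds one variable relative to a constant

Range argument: with x ∈ [6, ∞], y ∈ [-2, 2], the left side of the equation is at most -4, but the right side is 0 > -4. No integer solution exists.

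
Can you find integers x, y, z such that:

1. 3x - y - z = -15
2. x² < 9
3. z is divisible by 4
Yes

Take x = 2, y = 21, z = 0. Substituting into each constraint:
  (1) 3(2) + (-21) + 0 = -15 ✓
  (2) x² = (2)² = 4, and 4 < 9 ✓
  (3) 0 = 4 × 0, remainder 0 ✓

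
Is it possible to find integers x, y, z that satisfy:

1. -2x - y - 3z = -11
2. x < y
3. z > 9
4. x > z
No

The full constraint system is jointly infeasible over the integers. Each constraint and what it forces:

  - -2x - y - 3z = -11: is a linear equation tying the variables together
  - x < y: bounds one variable relative to another variable
  - z > 9: bounds one variable relative to a constant
  - x > z: bounds one variable relative to another variable

Propagating the comparisons: x > z and z ≥ 10 give x ≥ 11; y > x and x ≥ 11 give y ≥ 12. Range argument: with x ∈ [11, ∞], y ∈ [12, ∞], z ∈ [10, ∞], the left side of the equation is at most -64, but the right side is -11 > -64. No integer solution exists.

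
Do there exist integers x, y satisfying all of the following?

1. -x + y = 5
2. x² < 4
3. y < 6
Yes

Take x = 0, y = 5. Substituting into each constraint:
  (1) 0 + 5 = 5 ✓
  (2) x² = (0)² = 0, and 0 < 4 ✓
  (3) 5 < 6 ✓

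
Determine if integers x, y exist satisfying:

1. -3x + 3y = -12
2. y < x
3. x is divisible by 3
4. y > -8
Yes

Take x = 0, y = -4. Substituting into each constraint:
  (1) -3(0) + 3(-4) = -12 ✓
  (2) -4 < 0 ✓
  (3) 0 = 3 × 0, remainder 0 ✓
  (4) -4 > -8 ✓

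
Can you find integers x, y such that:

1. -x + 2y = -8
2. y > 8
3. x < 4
No

The full constraint system is jointly infeasible over the integers. Each constraint and what it forces:

  - -x + 2y = -8: is a linear equation tying the variables together
  - y > 8: bounds one variable relative to a constant
  - x < 4: bounds one variable relative to a constant

Range argument: with x ∈ [−∞, 3], y ∈ [9, ∞], the left side of the equation is at least 15, but the right side is -8 < 15. No integer solution exists.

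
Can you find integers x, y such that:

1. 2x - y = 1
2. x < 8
Yes

Take x = 0, y = -1. Substituting into each constraint:
  (1) 2(0) + 1 = 1 ✓
  (2) 0 < 8 ✓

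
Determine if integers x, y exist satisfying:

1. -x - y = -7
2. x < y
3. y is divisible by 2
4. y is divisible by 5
Yes

Take x = -3, y = 10. Substituting into each constraint:
  (1) 3 + (-10) = -7 ✓
  (2) -3 < 10 ✓
  (3) 10 = 2 × 5, remainder 0 ✓
  (4) 10 = 5 × 2, remainder 0 ✓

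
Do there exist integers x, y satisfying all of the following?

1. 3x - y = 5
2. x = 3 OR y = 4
Yes

Take x = 3, y = 4. Substituting into each constraint:
  (1) 3(3) + (-4) = 5 ✓
  (2) x = 3, target 3 ✓ (first branch holds)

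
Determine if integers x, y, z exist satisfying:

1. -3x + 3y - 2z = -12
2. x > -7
Yes

Take x = 0, y = -4, z = 0. Substituting into each constraint:
  (1) -3(0) + 3(-4) - 2(0) = -12 ✓
  (2) 0 > -7 ✓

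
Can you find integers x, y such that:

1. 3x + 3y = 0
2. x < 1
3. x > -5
Yes

Take x = 0, y = 0. Substituting into each constraint:
  (1) 3(0) + 3(0) = 0 ✓
  (2) 0 < 1 ✓
  (3) 0 > -5 ✓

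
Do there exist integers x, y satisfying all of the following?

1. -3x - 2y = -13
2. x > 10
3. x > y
Yes

Take x = 11, y = -10. Substituting into each constraint:
  (1) -3(11) - 2(-10) = -13 ✓
  (2) 11 > 10 ✓
  (3) 11 > -10 ✓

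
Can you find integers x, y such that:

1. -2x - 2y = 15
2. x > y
No

Even the single constraint (-2x - 2y = 15) is infeasible over the integers.

  - -2x - 2y = 15: every term on the left is divisible by 2, so the LHS ≡ 0 (mod 2), but the RHS 15 is not — no integer solution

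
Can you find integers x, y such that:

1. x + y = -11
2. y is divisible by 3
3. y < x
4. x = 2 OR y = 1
No

The full constraint system is jointly infeasible over the integers. Each constraint and what it forces:

  - x + y = -11: is a linear equation tying the variables together
  - y is divisible by 3: restricts y to multiples of 3
  - y < x: bounds one variable relative to another variable
  - x = 2 OR y = 1: forces a choice: either x = 2 or y = 1

Split on the disjunction (x = 2 OR y = 1):
  • If x = 2: with x = 2, writing y = 3y', every remaining term of the linear equation is divisible by 3, so the left side is ≡ 0 (mod 3); but the right side -13 ≡ 2 (mod 3). No integers can satisfy it.
  • If y = 1: this contradicts the divisibility constraint — 1 is not a multiple of 3.
Both branches are infeasible, so the system has no integer solution.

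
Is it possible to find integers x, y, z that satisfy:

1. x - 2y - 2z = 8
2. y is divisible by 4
Yes

Take x = 0, y = 0, z = -4. Substituting into each constraint:
  (1) 0 - 2(0) - 2(-4) = 8 ✓
  (2) 0 = 4 × 0, remainder 0 ✓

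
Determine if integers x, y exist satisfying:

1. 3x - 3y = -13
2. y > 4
No

Even the single constraint (3x - 3y = -13) is infeasible over the integers.

  - 3x - 3y = -13: every term on the left is divisible by 3, so the LHS ≡ 0 (mod 3), but the RHS -13 is not — no integer solution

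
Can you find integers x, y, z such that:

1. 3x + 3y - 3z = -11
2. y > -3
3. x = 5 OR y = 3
No

Even the single constraint (3x + 3y - 3z = -11) is infeasible over the integers.

  - 3x + 3y - 3z = -11: every term on the left is divisible by 3, so the LHS ≡ 0 (mod 3), but the RHS -11 is not — no integer solution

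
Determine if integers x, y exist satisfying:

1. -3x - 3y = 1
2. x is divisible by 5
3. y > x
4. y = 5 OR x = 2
No

Even the single constraint (-3x - 3y = 1) is infeasible over the integers.

  - -3x - 3y = 1: every term on the left is divisible by 3, so the LHS ≡ 0 (mod 3), but the RHS 1 is not — no integer solution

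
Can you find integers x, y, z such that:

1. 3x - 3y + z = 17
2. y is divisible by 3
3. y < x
Yes

Take x = 1, y = 0, z = 14. Substituting into each constraint:
  (1) 3(1) - 3(0) + 14 = 17 ✓
  (2) 0 = 3 × 0, remainder 0 ✓
  (3) 0 < 1 ✓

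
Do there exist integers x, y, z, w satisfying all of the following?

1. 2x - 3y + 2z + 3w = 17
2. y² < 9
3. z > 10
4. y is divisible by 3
Yes

Take x = 2, y = 0, z = 11, w = -3. Substituting into each constraint:
  (1) 2(2) - 3(0) + 2(11) + 3(-3) = 17 ✓
  (2) y² = (0)² = 0, and 0 < 9 ✓
  (3) 11 > 10 ✓
  (4) 0 = 3 × 0, remainder 0 ✓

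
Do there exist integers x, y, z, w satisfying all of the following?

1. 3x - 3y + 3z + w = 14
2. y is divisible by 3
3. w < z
Yes

Take x = 5, y = 0, z = 0, w = -1. Substituting into each constraint:
  (1) 3(5) - 3(0) + 3(0) + (-1) = 14 ✓
  (2) 0 = 3 × 0, remainder 0 ✓
  (3) -1 < 0 ✓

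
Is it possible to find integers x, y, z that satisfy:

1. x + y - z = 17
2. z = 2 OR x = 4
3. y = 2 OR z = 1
Yes

Take x = 4, y = 14, z = 1. Substituting into each constraint:
  (1) 4 + 14 + (-1) = 17 ✓
  (2) x = 4, target 4 ✓ (second branch holds)
  (3) z = 1, target 1 ✓ (second branch holds)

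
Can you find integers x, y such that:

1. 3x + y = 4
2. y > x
Yes

Take x = 0, y = 4. Substituting into each constraint:
  (1) 3(0) + 4 = 4 ✓
  (2) 4 > 0 ✓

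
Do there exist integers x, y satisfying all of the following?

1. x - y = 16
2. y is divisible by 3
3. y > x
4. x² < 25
No

A contradictory subset is {x - y = 16, y > x}. No integer assignment can satisfy these jointly:

  - x - y = 16: is a linear equation tying the variables together
  - y > x: bounds one variable relative to another variable

From the equation, x − y = 16, i.e. y − x = -16; but y > x requires y − x ≥ 1. Contradiction.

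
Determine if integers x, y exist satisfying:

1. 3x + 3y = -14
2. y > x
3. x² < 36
No

Even the single constraint (3x + 3y = -14) is infeasible over the integers.

  - 3x + 3y = -14: every term on the left is divisible by 3, so the LHS ≡ 0 (mod 3), but the RHS -14 is not — no integer solution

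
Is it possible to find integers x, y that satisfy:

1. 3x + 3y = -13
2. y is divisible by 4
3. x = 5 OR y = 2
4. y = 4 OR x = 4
No

Even the single constraint (3x + 3y = -13) is infeasible over the integers.

  - 3x + 3y = -13: every term on the left is divisible by 3, so the LHS ≡ 0 (mod 3), but the RHS -13 is not — no integer solution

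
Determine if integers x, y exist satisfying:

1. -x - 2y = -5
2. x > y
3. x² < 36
Yes

Take x = 3, y = 1. Substituting into each constraint:
  (1) (-3) - 2(1) = -5 ✓
  (2) 3 > 1 ✓
  (3) x² = (3)² = 9, and 9 < 36 ✓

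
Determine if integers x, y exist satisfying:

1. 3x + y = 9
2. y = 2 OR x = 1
Yes

Take x = 1, y = 6. Substituting into each constraint:
  (1) 3(1) + 6 = 9 ✓
  (2) x = 1, target 1 ✓ (second branch holds)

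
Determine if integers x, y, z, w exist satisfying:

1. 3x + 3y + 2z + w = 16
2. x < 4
Yes

Take x = 0, y = 4, z = 2, w = 0. Substituting into each constraint:
  (1) 3(0) + 3(4) + 2(2) + 0 = 16 ✓
  (2) 0 < 4 ✓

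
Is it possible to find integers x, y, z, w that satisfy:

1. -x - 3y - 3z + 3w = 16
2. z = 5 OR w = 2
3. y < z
Yes

Take x = 2, y = 4, z = 5, w = 15. Substituting into each constraint:
  (1) (-2) - 3(4) - 3(5) + 3(15) = 16 ✓
  (2) z = 5, target 5 ✓ (first branch holds)
  (3) 4 < 5 ✓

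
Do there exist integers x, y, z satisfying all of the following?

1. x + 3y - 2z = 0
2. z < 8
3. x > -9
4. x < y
Yes

Take x = -2, y = 0, z = -1. Substituting into each constraint:
  (1) (-2) + 3(0) - 2(-1) = 0 ✓
  (2) -1 < 8 ✓
  (3) -2 > -9 ✓
  (4) -2 < 0 ✓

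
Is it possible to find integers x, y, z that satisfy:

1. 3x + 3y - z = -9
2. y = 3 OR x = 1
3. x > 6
Yes

Take x = 7, y = 3, z = 39. Substituting into each constraint:
  (1) 3(7) + 3(3) + (-39) = -9 ✓
  (2) y = 3, target 3 ✓ (first branch holds)
  (3) 7 > 6 ✓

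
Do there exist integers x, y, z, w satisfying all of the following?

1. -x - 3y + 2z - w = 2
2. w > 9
Yes

Take x = 0, y = 0, z = 6, w = 10. Substituting into each constraint:
  (1) 0 - 3(0) + 2(6) + (-10) = 2 ✓
  (2) 10 > 9 ✓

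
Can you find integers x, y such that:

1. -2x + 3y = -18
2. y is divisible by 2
Yes

Take x = 9, y = 0. Substituting into each constraint:
  (1) -2(9) + 3(0) = -18 ✓
  (2) 0 = 2 × 0, remainder 0 ✓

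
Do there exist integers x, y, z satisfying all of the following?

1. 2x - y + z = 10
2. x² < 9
Yes

Take x = 0, y = -10, z = 0. Substituting into each constraint:
  (1) 2(0) + 10 + 0 = 10 ✓
  (2) x² = (0)² = 0, and 0 < 9 ✓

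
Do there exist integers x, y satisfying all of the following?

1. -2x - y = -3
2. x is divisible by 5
Yes

Take x = 0, y = 3. Substituting into each constraint:
  (1) -2(0) + (-3) = -3 ✓
  (2) 0 = 5 × 0, remainder 0 ✓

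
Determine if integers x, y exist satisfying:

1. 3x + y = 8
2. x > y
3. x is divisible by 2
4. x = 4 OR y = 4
Yes

Take x = 4, y = -4. Substituting into each constraint:
  (1) 3(4) + (-4) = 8 ✓
  (2) 4 > -4 ✓
  (3) 4 = 2 × 2, remainder 0 ✓
  (4) x = 4, target 4 ✓ (first branch holds)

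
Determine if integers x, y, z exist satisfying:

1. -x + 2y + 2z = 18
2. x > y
Yes

Take x = 0, y = -1, z = 10. Substituting into each constraint:
  (1) 0 + 2(-1) + 2(10) = 18 ✓
  (2) 0 > -1 ✓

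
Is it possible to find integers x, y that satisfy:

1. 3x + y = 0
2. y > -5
Yes

Take x = 0, y = 0. Substituting into each constraint:
  (1) 3(0) + 0 = 0 ✓
  (2) 0 > -5 ✓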